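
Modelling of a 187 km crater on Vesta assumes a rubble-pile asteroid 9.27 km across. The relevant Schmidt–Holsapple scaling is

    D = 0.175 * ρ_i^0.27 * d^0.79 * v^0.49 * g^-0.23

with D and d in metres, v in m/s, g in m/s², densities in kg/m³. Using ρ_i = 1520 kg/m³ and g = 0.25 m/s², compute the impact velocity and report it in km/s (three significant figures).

Rearranging for v: v = [D / (0.175 · 1520^0.27 · 9270^0.79 · 0.25^-0.23)]^(1/0.49).
D = 187000 m.
1520^0.27 = 7.229
9270^0.79 = 1361
0.25^-0.23 = 1.376
Denominator = 0.175 × 7.229 × 1361 × 1.376 = 2369
D / 2369 = 187000 / 2369 = 78.94
v = 78.94^(1/0.49) = 78.94^2.0408 = 7447 m/s

v ≈ 7.45 km/s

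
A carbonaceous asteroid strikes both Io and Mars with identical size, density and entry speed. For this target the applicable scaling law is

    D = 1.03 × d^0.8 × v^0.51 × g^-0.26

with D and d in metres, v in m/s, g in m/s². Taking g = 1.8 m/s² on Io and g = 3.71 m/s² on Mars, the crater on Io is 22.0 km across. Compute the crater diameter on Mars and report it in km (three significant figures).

D ≈ 18.2 km

All impactor-dependent factors cancel in the ratio, leaving D_Mars/D_Io = (g_Mars/g_Io)^-0.26.
(3.71/1.8)^-0.26 = 2.061^-0.26 = 0.8286
D_Mars = 0.8286 × 22.0 km = 18.2 km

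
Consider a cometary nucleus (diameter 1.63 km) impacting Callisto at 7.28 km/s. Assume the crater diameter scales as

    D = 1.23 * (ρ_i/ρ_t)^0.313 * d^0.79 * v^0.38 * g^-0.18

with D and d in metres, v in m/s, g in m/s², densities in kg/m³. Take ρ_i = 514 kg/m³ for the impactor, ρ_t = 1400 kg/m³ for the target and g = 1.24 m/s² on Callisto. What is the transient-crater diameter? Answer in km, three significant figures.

In SI units: d = 1630 m, v = 7280 m/s.
(ρ_i/ρ_t)^0.313 = (514/1400)^0.313 = 0.7308
d^0.79 = 1630^0.79 = 344.8
v^0.38 = 7280^0.38 = 29.35
g^-0.18 = 1.24^-0.18 = 0.9620
D = 1.23 × 0.7308 × 344.8 × 29.35 × 0.9620 = 8751 m
   = 8.751 km

D ≈ 8.75 km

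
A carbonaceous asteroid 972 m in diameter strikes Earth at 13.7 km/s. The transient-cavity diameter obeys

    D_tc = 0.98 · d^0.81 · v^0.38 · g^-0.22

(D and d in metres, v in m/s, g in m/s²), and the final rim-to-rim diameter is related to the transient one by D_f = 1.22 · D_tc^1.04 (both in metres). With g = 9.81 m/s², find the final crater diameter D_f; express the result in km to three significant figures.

v = 13700 m/s.
d^0.81 = 972^0.81 = 263.0
v^0.38 = 13700^0.38 = 37.32
g^-0.22 = 9.81^-0.22 = 0.6051
D_tc = 0.98 × 263.0 × 37.32 × 0.6051 = 5820 m
D_f = 1.22 × (5820)^1.04 = 10043 m
     = 10.04 km

D_f ≈ 10.0 km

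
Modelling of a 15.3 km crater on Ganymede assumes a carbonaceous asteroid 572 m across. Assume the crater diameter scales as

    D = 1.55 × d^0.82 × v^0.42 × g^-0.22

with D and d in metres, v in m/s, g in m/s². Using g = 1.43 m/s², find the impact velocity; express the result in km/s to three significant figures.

v ≈ 16.2 km/s

Rearranging for v: v = [D / (1.55 · 572^0.82 · 1.43^-0.22)]^(1/0.42).
D = 15300 m.
572^0.82 = 182.4
1.43^-0.22 = 0.9243
Denominator = 1.55 × 182.4 × 0.9243 = 261.3
D / 261.3 = 15300 / 261.3 = 58.55
v = 58.55^(1/0.42) = 58.55^2.381 = 16161 m/s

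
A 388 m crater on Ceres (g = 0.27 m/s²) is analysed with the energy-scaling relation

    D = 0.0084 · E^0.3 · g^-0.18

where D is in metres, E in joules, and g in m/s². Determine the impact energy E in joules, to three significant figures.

Rearranging: E = [D / (0.0084 · g^-0.18)]^(1/0.3).
g^-0.18 = 0.27^-0.18 = 1.266
D / (0.0084 × 1.266) = 388 / (0.01063) = 3.650 × 10^4
E = (3.650 × 10^4)^3.3333 = 1.612 × 10^15 J

E ≈ 1.61 × 10^15 J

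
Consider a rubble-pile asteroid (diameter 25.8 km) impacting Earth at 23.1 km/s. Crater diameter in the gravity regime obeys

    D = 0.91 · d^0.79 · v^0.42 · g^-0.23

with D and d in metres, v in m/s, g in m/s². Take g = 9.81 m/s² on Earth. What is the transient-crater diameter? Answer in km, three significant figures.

D ≈ 112 km

In SI units: d = 25800 m, v = 23100 m/s.
d^0.79 = 25800^0.79 = 3056
v^0.42 = 23100^0.42 = 68.03
g^-0.23 = 9.81^-0.23 = 0.5914
D = 0.91 × 3056 × 68.03 × 0.5914 = 1.119 × 10^5 m
   = 111.9 km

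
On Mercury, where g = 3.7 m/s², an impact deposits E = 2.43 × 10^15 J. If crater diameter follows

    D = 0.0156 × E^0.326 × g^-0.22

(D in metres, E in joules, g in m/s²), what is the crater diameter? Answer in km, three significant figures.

E^0.326 = (2.43 × 10^15)^0.326 = 1.037 × 10^5
g^-0.22 = 3.7^-0.22 = 0.7499
D = 0.0156 × 1.037 × 10^5 × 0.7499 = 1213 m
   = 1.213 km

D ≈ 1.21 km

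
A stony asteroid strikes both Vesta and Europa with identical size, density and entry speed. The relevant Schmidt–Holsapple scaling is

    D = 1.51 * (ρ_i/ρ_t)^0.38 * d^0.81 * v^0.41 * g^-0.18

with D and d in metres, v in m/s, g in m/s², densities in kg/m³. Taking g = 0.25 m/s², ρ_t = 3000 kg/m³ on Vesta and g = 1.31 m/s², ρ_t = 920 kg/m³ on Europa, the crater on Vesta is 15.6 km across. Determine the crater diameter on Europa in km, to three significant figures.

D ≈ 18.1 km

The impactor-only factors (d, v, ρ_i) cancel in the ratio, leaving D_Europa/D_Vesta = (g_Europa/g_Vesta)^-0.18 · (ρ_t,Vesta/ρ_t,Europa)^0.38.
(1.31/0.25)^-0.18 = 5.240^-0.18 = 0.7422
(3000/920)^0.38 = 3.261^0.38 = 1.567
Ratio = 0.7422 × 1.567 = 1.163
D_Europa = 1.163 × 15.6 km = 18.1 km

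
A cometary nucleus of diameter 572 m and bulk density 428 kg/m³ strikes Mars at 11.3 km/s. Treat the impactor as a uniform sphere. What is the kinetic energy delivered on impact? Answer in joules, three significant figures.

E ≈ 2.68 × 10^18 J

v = 11300 m/s.
Mass m = (π/6) ρ d³ = (π/6) × 428 × (572)³ = 4.194 × 10^10 kg
E = ½ m v² = 0.5 × 4.194 × 10^10 × (11300)² = 2.678 × 10^18 J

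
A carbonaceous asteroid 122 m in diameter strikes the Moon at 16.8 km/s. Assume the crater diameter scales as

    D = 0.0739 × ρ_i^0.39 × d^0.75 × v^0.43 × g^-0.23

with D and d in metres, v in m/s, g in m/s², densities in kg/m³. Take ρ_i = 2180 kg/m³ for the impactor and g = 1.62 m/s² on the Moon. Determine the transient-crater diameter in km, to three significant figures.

D ≈ 3.19 km

In SI units: v = 16800 m/s.
ρ_i^0.39 = 2180^0.39 = 20.04
d^0.75 = 122^0.75 = 36.71
v^0.43 = 16800^0.43 = 65.60
g^-0.23 = 1.62^-0.23 = 0.8950
D = 0.0739 × 20.04 × 36.71 × 65.60 × 0.8950 = 3192 m
   = 3.192 km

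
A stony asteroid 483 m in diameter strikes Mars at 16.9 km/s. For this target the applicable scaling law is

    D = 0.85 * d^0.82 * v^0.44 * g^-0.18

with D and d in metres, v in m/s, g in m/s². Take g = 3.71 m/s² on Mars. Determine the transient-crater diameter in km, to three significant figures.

D ≈ 7.73 km

In SI units: v = 16900 m/s.
d^0.82 = 483^0.82 = 158.8
v^0.44 = 16900^0.44 = 72.49
g^-0.18 = 3.71^-0.18 = 0.7898
D = 0.85 × 158.8 × 72.49 × 0.7898 = 7728 m
   = 7.728 km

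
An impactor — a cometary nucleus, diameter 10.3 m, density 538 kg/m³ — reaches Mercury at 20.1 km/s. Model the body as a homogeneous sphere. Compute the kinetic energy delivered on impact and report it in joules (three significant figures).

E ≈ 6.22 × 10^13 J

v = 20100 m/s.
Mass m = (π/6) ρ d³ = (π/6) × 538 × (10.3)³ = 3.078 × 10^5 kg
E = ½ m v² = 0.5 × 3.078 × 10^5 × (20100)² = 6.218 × 10^13 J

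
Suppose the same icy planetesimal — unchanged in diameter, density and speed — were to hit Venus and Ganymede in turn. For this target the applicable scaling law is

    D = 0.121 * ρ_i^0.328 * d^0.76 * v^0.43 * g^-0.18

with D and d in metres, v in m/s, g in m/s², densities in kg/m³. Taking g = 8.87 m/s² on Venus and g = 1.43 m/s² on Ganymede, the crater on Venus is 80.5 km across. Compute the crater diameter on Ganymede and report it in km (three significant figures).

All impactor-dependent factors cancel in the ratio, leaving D_Ganymede/D_Venus = (g_Ganymede/g_Venus)^-0.18.
(1.43/8.87)^-0.18 = 0.1612^-0.18 = 1.389
D_Ganymede = 1.389 × 80.5 km = 112 km

D ≈ 112 km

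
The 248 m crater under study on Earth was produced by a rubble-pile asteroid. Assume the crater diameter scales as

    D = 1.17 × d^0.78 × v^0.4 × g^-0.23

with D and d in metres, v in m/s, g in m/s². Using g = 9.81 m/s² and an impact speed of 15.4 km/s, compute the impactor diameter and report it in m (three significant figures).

d ≈ 13.4 m

Rearranging for d: d = [D / (1.17 · 15400^0.4 · 9.81^-0.23)]^(1/0.78).
15400^0.4 = 47.32
9.81^-0.23 = 0.5914
Denominator = 1.17 × 47.32 × 0.5914 = 32.74
D / 32.74 = 248 / 32.74 = 7.575
d = 7.575^(1/0.78) = 7.575^1.2821 = 13.41 m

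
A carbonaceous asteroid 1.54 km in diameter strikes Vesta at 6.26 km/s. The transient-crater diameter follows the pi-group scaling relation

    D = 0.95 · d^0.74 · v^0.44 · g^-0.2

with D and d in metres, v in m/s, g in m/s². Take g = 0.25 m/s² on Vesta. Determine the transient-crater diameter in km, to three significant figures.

D ≈ 13.4 km

In SI units: d = 1540 m, v = 6260 m/s.
d^0.74 = 1540^0.74 = 228.4
v^0.44 = 6260^0.44 = 46.83
g^-0.2 = 0.25^-0.2 = 1.320
D = 0.95 × 228.4 × 46.83 × 1.320 = 13413 m
   = 13.41 km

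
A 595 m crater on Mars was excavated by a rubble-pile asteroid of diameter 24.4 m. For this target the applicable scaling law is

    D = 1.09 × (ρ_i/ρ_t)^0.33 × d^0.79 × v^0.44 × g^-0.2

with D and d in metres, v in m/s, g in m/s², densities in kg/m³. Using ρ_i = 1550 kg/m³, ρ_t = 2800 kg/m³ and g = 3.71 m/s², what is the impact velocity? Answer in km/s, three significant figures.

Rearranging for v: v = [D / (1.09 · (1550/2800)^0.33 · 24.4^0.79 · 3.71^-0.2)]^(1/0.44).
(1550/2800)^0.33 = 0.8227
24.4^0.79 = 12.47
3.71^-0.2 = 0.7694
Denominator = 1.09 × 0.8227 × 12.47 × 0.7694 = 8.604
D / 8.604 = 595 / 8.604 = 69.15
v = 69.15^(1/0.44) = 69.15^2.2727 = 15181 m/s

v ≈ 15.2 km/s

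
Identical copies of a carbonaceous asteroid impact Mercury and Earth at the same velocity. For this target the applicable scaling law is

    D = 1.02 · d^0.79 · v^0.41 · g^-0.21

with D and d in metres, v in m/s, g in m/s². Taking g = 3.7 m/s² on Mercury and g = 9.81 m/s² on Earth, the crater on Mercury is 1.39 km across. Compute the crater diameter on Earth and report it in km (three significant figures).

All impactor-dependent factors cancel in the ratio, leaving D_Earth/D_Mercury = (g_Earth/g_Mercury)^-0.21.
(9.81/3.7)^-0.21 = 2.651^-0.21 = 0.8149
D_Earth = 0.8149 × 1.39 km = 1.13 km

D ≈ 1.13 km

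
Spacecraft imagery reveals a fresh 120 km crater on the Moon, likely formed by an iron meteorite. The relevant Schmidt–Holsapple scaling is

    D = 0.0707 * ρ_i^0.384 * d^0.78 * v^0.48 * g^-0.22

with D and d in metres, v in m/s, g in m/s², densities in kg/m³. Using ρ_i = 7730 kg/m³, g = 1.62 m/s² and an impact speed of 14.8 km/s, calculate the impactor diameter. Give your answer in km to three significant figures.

Rearranging for d: d = [D / (0.0707 · 7730^0.384 · 14800^0.48 · 1.62^-0.22)]^(1/0.78).
D = 120000 m.
7730^0.384 = 31.12
14800^0.48 = 100.4
1.62^-0.22 = 0.8993
Denominator = 0.0707 × 31.12 × 100.4 × 0.8993 = 198.7
D / 198.7 = 120000 / 198.7 = 603.9
d = 603.9^(1/0.78) = 603.9^1.2821 = 3677 m

d ≈ 3.68 km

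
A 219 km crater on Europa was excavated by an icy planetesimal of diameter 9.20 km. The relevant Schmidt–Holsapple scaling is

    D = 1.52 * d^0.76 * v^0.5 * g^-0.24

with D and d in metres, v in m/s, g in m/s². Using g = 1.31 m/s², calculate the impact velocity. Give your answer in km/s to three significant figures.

Rearranging for v: v = [D / (1.52 · 9200^0.76 · 1.31^-0.24)]^(1/0.5).
D = 219000 m.
9200^0.76 = 1029
1.31^-0.24 = 0.9372
Denominator = 1.52 × 1029 × 0.9372 = 1466
D / 1466 = 219000 / 1466 = 149.4
v = 149.4^(1/0.5) = 149.4^2 = 22320 m/s

v ≈ 22.3 km/s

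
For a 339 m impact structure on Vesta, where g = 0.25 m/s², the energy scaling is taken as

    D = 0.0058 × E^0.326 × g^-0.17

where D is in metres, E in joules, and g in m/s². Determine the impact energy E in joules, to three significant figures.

Rearranging: E = [D / (0.0058 · g^-0.17)]^(1/0.326).
g^-0.17 = 0.25^-0.17 = 1.266
D / (0.0058 × 1.266) = 339 / (7.343 × 10^-3) = 4.617 × 10^4
E = (4.617 × 10^4)^3.0675 = 2.032 × 10^14 J

E ≈ 2.03 × 10^14 J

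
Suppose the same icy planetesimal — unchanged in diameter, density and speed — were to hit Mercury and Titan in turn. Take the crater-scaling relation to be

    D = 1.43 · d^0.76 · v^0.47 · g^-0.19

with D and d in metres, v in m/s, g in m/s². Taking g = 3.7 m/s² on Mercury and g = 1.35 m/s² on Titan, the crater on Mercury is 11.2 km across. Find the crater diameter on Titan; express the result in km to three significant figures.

All impactor-dependent factors cancel in the ratio, leaving D_Titan/D_Mercury = (g_Titan/g_Mercury)^-0.19.
(1.35/3.7)^-0.19 = 0.3649^-0.19 = 1.211
D_Titan = 1.211 × 11.2 km = 13.6 km

D ≈ 13.6 km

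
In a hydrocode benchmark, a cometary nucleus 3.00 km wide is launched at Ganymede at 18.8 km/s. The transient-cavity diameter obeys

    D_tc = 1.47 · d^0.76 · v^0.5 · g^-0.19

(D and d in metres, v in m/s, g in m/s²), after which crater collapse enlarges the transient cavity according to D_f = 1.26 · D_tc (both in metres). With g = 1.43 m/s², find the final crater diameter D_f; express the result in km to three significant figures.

In SI: d = 3000 m, v = 18800 m/s.
d^0.76 = 3000^0.76 = 439.1
v^0.5 = 18800^0.5 = 137.1
g^-0.19 = 1.43^-0.19 = 0.9343
D_tc = 1.47 × 439.1 × 137.1 × 0.9343 = 82680 m
D_f = 1.26 × 82680 = 1.042 × 10^5 m
     = 104.2 km

D_f ≈ 104 km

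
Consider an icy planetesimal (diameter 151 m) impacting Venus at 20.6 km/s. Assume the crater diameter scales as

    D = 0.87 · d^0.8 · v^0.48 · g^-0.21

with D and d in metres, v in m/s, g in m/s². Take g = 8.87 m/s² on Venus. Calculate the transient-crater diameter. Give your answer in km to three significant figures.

In SI units: v = 20600 m/s.
d^0.8 = 151^0.8 = 55.36
v^0.48 = 20600^0.48 = 117.7
g^-0.21 = 8.87^-0.21 = 0.6323
D = 0.87 × 55.36 × 117.7 × 0.6323 = 3584 m
   = 3.584 km

D ≈ 3.58 km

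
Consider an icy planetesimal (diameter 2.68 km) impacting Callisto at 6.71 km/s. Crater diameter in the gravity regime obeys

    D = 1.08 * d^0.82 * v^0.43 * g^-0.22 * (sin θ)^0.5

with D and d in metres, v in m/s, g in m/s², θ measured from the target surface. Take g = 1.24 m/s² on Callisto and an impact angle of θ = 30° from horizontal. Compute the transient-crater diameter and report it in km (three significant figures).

In SI units: d = 2680 m, v = 6710 m/s.
d^0.82 = 2680^0.82 = 647.2
v^0.43 = 6710^0.43 = 44.21
g^-0.22 = 1.24^-0.22 = 0.9538
(sin 30°)^0.5 = 0.5000^0.5 = 0.7071
D = 1.08 × 647.2 × 44.21 × 0.9538 × 0.7071 = 20841 m
   = 20.84 km

D ≈ 20.8 km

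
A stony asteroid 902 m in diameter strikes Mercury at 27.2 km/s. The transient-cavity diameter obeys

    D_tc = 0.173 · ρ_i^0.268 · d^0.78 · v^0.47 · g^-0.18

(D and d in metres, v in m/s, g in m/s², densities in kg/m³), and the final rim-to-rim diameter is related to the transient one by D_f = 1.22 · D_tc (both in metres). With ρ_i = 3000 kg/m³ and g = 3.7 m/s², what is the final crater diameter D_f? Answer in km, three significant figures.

v = 27200 m/s.
ρ_i^0.268 = 3000^0.268 = 8.548
d^0.78 = 902^0.78 = 201.9
v^0.47 = 27200^0.47 = 121.4
g^-0.18 = 3.7^-0.18 = 0.7902
D_tc = 0.173 × 8.548 × 201.9 × 121.4 × 0.7902 = 28640 m
D_f = 1.22 × 28640 = 34941 m
     = 34.94 km

D_f ≈ 34.9 km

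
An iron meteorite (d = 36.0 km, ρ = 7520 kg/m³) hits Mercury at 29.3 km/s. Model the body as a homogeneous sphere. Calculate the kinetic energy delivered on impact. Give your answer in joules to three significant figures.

d = 36000 m; v = 29300 m/s.
Mass m = (π/6) ρ d³ = (π/6) × 7520 × (36000)³ = 1.837 × 10^17 kg
E = ½ m v² = 0.5 × 1.837 × 10^17 × (29300)² = 7.885 × 10^25 J

E ≈ 7.89 × 10^25 J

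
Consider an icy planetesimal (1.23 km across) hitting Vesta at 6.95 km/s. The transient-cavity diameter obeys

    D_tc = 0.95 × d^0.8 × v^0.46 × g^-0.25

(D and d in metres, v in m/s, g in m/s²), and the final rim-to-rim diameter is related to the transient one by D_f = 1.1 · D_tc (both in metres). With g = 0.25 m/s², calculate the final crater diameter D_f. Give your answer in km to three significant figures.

D_f ≈ 25.6 km

In SI: d = 1230 m, v = 6950 m/s.
d^0.8 = 1230^0.8 = 296.4
v^0.46 = 6950^0.46 = 58.52
g^-0.25 = 0.25^-0.25 = 1.414
D_tc = 0.95 × 296.4 × 58.52 × 1.414 = 23300 m
D_f = 1.1 × 23300 = 25630 m
     = 25.63 km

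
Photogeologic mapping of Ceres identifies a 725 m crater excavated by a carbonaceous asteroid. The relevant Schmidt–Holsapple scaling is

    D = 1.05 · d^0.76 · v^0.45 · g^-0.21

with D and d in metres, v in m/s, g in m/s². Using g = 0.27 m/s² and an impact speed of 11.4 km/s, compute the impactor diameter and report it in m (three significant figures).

Rearranging for d: d = [D / (1.05 · 11400^0.45 · 0.27^-0.21)]^(1/0.76).
11400^0.45 = 66.93
0.27^-0.21 = 1.316
Denominator = 1.05 × 66.93 × 1.316 = 92.48
D / 92.48 = 725 / 92.48 = 7.840
d = 7.840^(1/0.76) = 7.840^1.3158 = 15.02 m

d ≈ 15.0 m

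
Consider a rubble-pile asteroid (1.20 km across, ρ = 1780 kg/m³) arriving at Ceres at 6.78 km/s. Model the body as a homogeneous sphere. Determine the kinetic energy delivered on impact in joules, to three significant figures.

d = 1200 m; v = 6780 m/s.
Mass m = (π/6) ρ d³ = (π/6) × 1780 × (1200)³ = 1.611 × 10^12 kg
E = ½ m v² = 0.5 × 1.611 × 10^12 × (6780)² = 3.703 × 10^19 J

E ≈ 3.70 × 10^19 J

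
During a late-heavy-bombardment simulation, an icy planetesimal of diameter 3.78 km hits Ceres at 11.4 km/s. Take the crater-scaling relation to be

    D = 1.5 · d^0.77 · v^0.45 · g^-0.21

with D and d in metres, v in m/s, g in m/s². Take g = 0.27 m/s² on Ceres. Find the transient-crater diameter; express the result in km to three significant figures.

D ≈ 75.1 km

In SI units: d = 3780 m, v = 11400 m/s.
d^0.77 = 3780^0.77 = 568.4
v^0.45 = 11400^0.45 = 66.93
g^-0.21 = 0.27^-0.21 = 1.316
D = 1.5 × 568.4 × 66.93 × 1.316 = 75097 m
   = 75.10 km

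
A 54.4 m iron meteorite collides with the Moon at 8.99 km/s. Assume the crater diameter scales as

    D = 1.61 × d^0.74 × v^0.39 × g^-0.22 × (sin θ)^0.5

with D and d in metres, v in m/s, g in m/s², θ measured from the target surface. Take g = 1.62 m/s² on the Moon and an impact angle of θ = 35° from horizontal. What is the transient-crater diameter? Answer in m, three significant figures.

D ≈ 735 m

In SI units: v = 8990 m/s.
d^0.74 = 54.4^0.74 = 19.25
v^0.39 = 8990^0.39 = 34.83
g^-0.22 = 1.62^-0.22 = 0.8993
(sin 35°)^0.5 = 0.5736^0.5 = 0.7574
D = 1.61 × 19.25 × 34.83 × 0.8993 × 0.7574 = 735.3 m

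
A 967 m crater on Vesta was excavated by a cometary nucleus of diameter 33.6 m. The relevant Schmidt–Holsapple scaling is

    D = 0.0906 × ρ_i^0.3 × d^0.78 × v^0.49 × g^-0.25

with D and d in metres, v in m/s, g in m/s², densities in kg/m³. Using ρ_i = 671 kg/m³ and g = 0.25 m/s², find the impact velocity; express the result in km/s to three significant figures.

v ≈ 5.67 km/s

Rearranging for v: v = [D / (0.0906 · 671^0.3 · 33.6^0.78 · 0.25^-0.25)]^(1/0.49).
671^0.3 = 7.047
33.6^0.78 = 15.51
0.25^-0.25 = 1.414
Denominator = 0.0906 × 7.047 × 15.51 × 1.414 = 14.00
D / 14.00 = 967 / 14.00 = 69.07
v = 69.07^(1/0.49) = 69.07^2.0408 = 5671 m/s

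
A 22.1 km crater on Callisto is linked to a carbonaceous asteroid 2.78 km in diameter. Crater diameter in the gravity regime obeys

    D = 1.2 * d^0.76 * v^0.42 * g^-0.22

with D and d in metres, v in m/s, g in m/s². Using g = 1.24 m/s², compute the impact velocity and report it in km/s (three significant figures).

Rearranging for v: v = [D / (1.2 · 2780^0.76 · 1.24^-0.22)]^(1/0.42).
D = 22100 m.
2780^0.76 = 414.5
1.24^-0.22 = 0.9538
Denominator = 1.2 × 414.5 × 0.9538 = 474.4
D / 474.4 = 22100 / 474.4 = 46.59
v = 46.59^(1/0.42) = 46.59^2.381 = 9380 m/s

v ≈ 9.38 km/s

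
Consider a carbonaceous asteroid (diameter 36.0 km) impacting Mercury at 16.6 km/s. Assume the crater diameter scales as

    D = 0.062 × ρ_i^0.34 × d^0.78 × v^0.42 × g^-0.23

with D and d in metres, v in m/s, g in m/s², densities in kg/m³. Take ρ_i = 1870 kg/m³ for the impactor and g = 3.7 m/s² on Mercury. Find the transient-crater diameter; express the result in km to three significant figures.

In SI units: d = 36000 m, v = 16600 m/s.
ρ_i^0.34 = 1870^0.34 = 12.95
d^0.78 = 36000^0.78 = 3580
v^0.42 = 16600^0.42 = 59.22
g^-0.23 = 3.7^-0.23 = 0.7401
D = 0.062 × 12.95 × 3580 × 59.22 × 0.7401 = 1.260 × 10^5 m
   = 126.0 km

D ≈ 126 km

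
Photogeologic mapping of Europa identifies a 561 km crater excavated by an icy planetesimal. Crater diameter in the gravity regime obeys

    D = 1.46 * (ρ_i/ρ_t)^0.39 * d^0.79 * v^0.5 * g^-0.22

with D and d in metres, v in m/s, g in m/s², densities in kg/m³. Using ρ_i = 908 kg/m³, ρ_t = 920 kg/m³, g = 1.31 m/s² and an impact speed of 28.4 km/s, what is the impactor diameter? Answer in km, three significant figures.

Rearranging for d: d = [D / (1.46 · (908/920)^0.39 · 28400^0.5 · 1.31^-0.22)]^(1/0.79).
D = 561000 m.
(908/920)^0.39 = 0.9949
28400^0.5 = 168.5
1.31^-0.22 = 0.9423
Denominator = 1.46 × 0.9949 × 168.5 × 0.9423 = 230.6
D / 230.6 = 561000 / 230.6 = 2433
d = 2433^(1/0.79) = 2433^1.2658 = 19328 m

d ≈ 19.3 km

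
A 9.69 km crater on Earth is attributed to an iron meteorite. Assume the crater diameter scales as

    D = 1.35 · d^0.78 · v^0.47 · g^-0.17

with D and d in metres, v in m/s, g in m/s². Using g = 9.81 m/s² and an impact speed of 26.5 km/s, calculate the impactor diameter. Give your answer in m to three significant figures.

Rearranging for d: d = [D / (1.35 · 26500^0.47 · 9.81^-0.17)]^(1/0.78).
D = 9690 m.
26500^0.47 = 119.9
9.81^-0.17 = 0.6783
Denominator = 1.35 × 119.9 × 0.6783 = 109.8
D / 109.8 = 9690 / 109.8 = 88.25
d = 88.25^(1/0.78) = 88.25^1.2821 = 312.3 m

d ≈ 312 m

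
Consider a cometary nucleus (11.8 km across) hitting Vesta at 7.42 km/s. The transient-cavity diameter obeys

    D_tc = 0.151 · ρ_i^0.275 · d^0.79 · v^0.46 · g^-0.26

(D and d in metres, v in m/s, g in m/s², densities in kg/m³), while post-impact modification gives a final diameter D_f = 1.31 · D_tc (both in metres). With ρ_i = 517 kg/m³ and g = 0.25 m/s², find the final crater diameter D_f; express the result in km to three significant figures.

In SI: d = 11800 m, v = 7420 m/s.
ρ_i^0.275 = 517^0.275 = 5.575
d^0.79 = 11800^0.79 = 1647
v^0.46 = 7420^0.46 = 60.31
g^-0.26 = 0.25^-0.26 = 1.434
D_tc = 0.151 × 5.575 × 1647 × 60.31 × 1.434 = 1.199 × 10^5 m
D_f = 1.31 × 1.199 × 10^5 = 1.571 × 10^5 m
     = 157.1 km

D_f ≈ 157 km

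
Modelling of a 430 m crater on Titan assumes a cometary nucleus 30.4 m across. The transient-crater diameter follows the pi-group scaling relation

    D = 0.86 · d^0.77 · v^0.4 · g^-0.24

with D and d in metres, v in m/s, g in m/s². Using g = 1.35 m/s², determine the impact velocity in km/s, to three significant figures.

v ≈ 9.36 km/s

Rearranging for v: v = [D / (0.86 · 30.4^0.77 · 1.35^-0.24)]^(1/0.4).
30.4^0.77 = 13.86
1.35^-0.24 = 0.9305
Denominator = 0.86 × 13.86 × 0.9305 = 11.09
D / 11.09 = 430 / 11.09 = 38.77
v = 38.77^(1/0.4) = 38.77^2.5 = 9359 m/s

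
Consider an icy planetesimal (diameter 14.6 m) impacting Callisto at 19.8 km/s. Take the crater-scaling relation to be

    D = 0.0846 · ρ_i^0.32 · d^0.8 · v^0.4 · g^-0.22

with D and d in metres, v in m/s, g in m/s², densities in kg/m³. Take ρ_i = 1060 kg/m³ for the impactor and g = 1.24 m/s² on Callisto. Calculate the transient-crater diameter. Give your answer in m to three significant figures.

In SI units: v = 19800 m/s.
ρ_i^0.32 = 1060^0.32 = 9.292
d^0.8 = 14.6^0.8 = 8.540
v^0.4 = 19800^0.4 = 52.32
g^-0.22 = 1.24^-0.22 = 0.9538
D = 0.0846 × 9.292 × 8.540 × 52.32 × 0.9538 = 335.0 m

D ≈ 335 m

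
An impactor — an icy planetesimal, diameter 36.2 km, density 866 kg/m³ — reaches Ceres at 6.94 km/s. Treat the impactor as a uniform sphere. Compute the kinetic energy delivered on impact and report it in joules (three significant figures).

d = 36200 m; v = 6940 m/s.
Mass m = (π/6) ρ d³ = (π/6) × 866 × (36200)³ = 2.151 × 10^16 kg
E = ½ m v² = 0.5 × 2.151 × 10^16 × (6940)² = 5.180 × 10^23 J

E ≈ 5.18 × 10^23 J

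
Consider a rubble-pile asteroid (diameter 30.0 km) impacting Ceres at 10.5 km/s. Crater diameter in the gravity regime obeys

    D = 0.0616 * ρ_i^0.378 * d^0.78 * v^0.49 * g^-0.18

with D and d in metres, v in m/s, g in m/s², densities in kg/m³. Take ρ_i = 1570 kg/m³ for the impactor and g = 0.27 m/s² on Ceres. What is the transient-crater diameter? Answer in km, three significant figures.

D ≈ 365 km

In SI units: d = 30000 m, v = 10500 m/s.
ρ_i^0.378 = 1570^0.378 = 16.15
d^0.78 = 30000^0.78 = 3106
v^0.49 = 10500^0.49 = 93.41
g^-0.18 = 0.27^-0.18 = 1.266
D = 0.0616 × 16.15 × 3106 × 93.41 × 1.266 = 3.654 × 10^5 m
   = 365.4 km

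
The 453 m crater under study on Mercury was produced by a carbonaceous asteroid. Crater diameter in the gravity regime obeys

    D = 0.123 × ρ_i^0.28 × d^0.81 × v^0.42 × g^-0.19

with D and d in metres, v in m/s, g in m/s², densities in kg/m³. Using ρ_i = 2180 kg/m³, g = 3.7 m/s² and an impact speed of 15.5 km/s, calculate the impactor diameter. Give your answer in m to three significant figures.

d ≈ 16.2 m

Rearranging for d: d = [D / (0.123 · 2180^0.28 · 15500^0.42 · 3.7^-0.19)]^(1/0.81).
2180^0.28 = 8.605
15500^0.42 = 57.54
3.7^-0.19 = 0.7799
Denominator = 0.123 × 8.605 × 57.54 × 0.7799 = 47.50
D / 47.50 = 453 / 47.50 = 9.537
d = 9.537^(1/0.81) = 9.537^1.2346 = 16.19 m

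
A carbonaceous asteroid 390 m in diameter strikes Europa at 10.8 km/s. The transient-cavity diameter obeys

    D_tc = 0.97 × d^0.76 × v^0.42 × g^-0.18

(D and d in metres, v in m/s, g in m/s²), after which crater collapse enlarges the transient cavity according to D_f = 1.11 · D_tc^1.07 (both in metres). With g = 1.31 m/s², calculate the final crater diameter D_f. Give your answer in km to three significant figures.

v = 10800 m/s.
d^0.76 = 390^0.76 = 93.16
v^0.42 = 10800^0.42 = 49.44
g^-0.18 = 1.31^-0.18 = 0.9526
D_tc = 0.97 × 93.16 × 49.44 × 0.9526 = 4256 m
D_f = 1.11 × (4256)^1.07 = 8479 m
     = 8.479 km

D_f ≈ 8.48 km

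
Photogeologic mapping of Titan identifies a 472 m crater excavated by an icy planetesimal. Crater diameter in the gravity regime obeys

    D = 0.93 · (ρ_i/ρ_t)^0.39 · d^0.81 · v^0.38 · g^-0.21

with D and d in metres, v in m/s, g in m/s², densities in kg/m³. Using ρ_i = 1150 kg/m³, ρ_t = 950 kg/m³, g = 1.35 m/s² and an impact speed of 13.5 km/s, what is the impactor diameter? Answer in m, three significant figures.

d ≈ 24.9 m

Rearranging for d: d = [D / (0.93 · (1150/950)^0.39 · 13500^0.38 · 1.35^-0.21)]^(1/0.81).
(1150/950)^0.39 = 1.077
13500^0.38 = 37.11
1.35^-0.21 = 0.9389
Denominator = 0.93 × 1.077 × 37.11 × 0.9389 = 34.90
D / 34.90 = 472 / 34.90 = 13.52
d = 13.52^(1/0.81) = 13.52^1.2346 = 24.91 m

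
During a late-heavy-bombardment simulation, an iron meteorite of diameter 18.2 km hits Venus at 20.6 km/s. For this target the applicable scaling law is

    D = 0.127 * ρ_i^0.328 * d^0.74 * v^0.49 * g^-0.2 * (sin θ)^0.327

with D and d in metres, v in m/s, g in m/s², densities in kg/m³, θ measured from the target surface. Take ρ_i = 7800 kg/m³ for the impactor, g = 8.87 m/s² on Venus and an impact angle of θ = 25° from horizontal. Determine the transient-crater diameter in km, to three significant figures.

In SI units: d = 18200 m, v = 20600 m/s.
ρ_i^0.328 = 7800^0.328 = 18.91
d^0.74 = 18200^0.74 = 1421
v^0.49 = 20600^0.49 = 130.0
g^-0.2 = 8.87^-0.2 = 0.6463
(sin 25°)^0.327 = 0.4226^0.327 = 0.7545
D = 0.127 × 18.91 × 1421 × 130.0 × 0.6463 × 0.7545 = 2.163 × 10^5 m
   = 216.3 km

D ≈ 216 km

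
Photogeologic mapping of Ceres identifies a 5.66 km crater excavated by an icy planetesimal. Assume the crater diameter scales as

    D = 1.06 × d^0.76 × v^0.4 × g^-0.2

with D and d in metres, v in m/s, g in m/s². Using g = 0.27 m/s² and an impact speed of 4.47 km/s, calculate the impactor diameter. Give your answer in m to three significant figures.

d ≈ 682 m

Rearranging for d: d = [D / (1.06 · 4470^0.4 · 0.27^-0.2)]^(1/0.76).
D = 5660 m.
4470^0.4 = 28.85
0.27^-0.2 = 1.299
Denominator = 1.06 × 28.85 × 1.299 = 39.72
D / 39.72 = 5660 / 39.72 = 142.5
d = 142.5^(1/0.76) = 142.5^1.3158 = 682.3 m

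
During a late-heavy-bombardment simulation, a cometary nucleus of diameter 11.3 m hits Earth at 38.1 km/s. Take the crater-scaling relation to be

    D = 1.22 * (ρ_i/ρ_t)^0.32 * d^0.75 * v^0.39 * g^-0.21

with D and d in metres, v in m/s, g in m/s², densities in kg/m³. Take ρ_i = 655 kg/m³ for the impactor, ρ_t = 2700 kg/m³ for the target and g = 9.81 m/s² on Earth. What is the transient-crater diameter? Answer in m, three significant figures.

In SI units: v = 38100 m/s.
(ρ_i/ρ_t)^0.32 = (655/2700)^0.32 = 0.6356
d^0.75 = 11.3^0.75 = 6.163
v^0.39 = 38100^0.39 = 61.17
g^-0.21 = 9.81^-0.21 = 0.6191
D = 1.22 × 0.6356 × 6.163 × 61.17 × 0.6191 = 181.0 m

D ≈ 181 m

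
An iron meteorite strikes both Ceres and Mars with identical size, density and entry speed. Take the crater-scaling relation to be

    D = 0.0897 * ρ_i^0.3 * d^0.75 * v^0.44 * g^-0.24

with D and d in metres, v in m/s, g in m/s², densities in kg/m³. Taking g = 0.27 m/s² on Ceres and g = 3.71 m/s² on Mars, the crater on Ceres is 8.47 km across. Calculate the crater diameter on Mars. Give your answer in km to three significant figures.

D ≈ 4.52 km

All impactor-dependent factors cancel in the ratio, leaving D_Mars/D_Ceres = (g_Mars/g_Ceres)^-0.24.
(3.71/0.27)^-0.24 = 13.74^-0.24 = 0.5332
D_Mars = 0.5332 × 8.47 km = 4.52 km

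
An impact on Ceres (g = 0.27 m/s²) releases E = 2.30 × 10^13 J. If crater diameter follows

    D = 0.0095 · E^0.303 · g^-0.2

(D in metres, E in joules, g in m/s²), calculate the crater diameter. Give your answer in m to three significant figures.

D ≈ 138 m

E^0.303 = (2.30 × 10^13)^0.303 = 1.118 × 10^4
g^-0.2 = 0.27^-0.2 = 1.299
D = 0.0095 × 1.118 × 10^4 × 1.299 = 138.0 m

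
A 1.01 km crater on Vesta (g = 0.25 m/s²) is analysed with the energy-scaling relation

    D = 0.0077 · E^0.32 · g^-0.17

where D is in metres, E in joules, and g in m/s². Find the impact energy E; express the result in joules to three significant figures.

E ≈ 4.71 × 10^15 J

Rearranging: E = [D / (0.0077 · g^-0.17)]^(1/0.32).
D = 1010 m.
g^-0.17 = 0.25^-0.17 = 1.266
D / (0.0077 × 1.266) = 1010 / (9.748 × 10^-3) = 1.036 × 10^5
E = (1.036 × 10^5)^3.125 = 4.710 × 10^15 J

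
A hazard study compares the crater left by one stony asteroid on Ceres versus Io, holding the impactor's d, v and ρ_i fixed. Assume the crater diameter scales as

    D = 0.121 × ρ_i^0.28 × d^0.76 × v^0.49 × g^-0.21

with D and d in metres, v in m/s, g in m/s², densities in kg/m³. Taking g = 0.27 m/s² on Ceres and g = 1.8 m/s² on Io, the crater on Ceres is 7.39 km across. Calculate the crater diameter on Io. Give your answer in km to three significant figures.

D ≈ 4.96 km

All impactor-dependent factors cancel in the ratio, leaving D_Io/D_Ceres = (g_Io/g_Ceres)^-0.21.
(1.8/0.27)^-0.21 = 6.667^-0.21 = 0.6714
D_Io = 0.6714 × 7.39 km = 4.96 km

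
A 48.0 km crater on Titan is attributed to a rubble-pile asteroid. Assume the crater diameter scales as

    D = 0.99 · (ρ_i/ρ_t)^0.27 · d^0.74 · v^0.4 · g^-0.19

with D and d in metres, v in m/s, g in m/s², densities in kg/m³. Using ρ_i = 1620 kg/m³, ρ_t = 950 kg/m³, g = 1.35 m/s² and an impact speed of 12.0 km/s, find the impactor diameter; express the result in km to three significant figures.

d ≈ 11.9 km

Rearranging for d: d = [D / (0.99 · (1620/950)^0.27 · 12000^0.4 · 1.35^-0.19)]^(1/0.74).
D = 48000 m.
(1620/950)^0.27 = 1.155
12000^0.4 = 42.82
1.35^-0.19 = 0.9446
Denominator = 0.99 × 1.155 × 42.82 × 0.9446 = 46.25
D / 46.25 = 48000 / 46.25 = 1038
d = 1038^(1/0.74) = 1038^1.3514 = 11915 m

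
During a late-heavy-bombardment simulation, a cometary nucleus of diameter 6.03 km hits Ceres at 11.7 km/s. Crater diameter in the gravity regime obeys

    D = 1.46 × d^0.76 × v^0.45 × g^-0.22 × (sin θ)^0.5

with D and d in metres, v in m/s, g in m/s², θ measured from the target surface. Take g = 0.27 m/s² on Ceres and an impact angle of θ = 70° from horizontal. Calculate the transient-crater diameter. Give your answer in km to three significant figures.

In SI units: d = 6030 m, v = 11700 m/s.
d^0.76 = 6030^0.76 = 746.5
v^0.45 = 11700^0.45 = 67.71
g^-0.22 = 0.27^-0.22 = 1.334
(sin 70°)^0.5 = 0.9397^0.5 = 0.9694
D = 1.46 × 746.5 × 67.71 × 1.334 × 0.9694 = 95432 m
   = 95.43 km

D ≈ 95.4 km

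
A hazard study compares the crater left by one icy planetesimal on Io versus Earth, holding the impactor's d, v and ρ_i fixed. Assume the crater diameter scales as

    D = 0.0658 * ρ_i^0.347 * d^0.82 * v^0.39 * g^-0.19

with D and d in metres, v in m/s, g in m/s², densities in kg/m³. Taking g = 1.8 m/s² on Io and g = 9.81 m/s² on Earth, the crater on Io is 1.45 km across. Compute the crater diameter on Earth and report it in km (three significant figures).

D ≈ 1.05 km

All impactor-dependent factors cancel in the ratio, leaving D_Earth/D_Io = (g_Earth/g_Io)^-0.19.
(9.81/1.8)^-0.19 = 5.450^-0.19 = 0.7246
D_Earth = 0.7246 × 1.45 km = 1.05 km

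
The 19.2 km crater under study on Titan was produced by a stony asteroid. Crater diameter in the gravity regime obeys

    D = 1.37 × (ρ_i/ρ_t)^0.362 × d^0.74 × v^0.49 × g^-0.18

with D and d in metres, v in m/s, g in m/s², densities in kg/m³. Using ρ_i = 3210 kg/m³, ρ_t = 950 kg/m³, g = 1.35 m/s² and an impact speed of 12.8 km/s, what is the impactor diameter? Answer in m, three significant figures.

d ≈ 454 m

Rearranging for d: d = [D / (1.37 · (3210/950)^0.362 · 12800^0.49 · 1.35^-0.18)]^(1/0.74).
D = 19200 m.
(3210/950)^0.362 = 1.554
12800^0.49 = 102.9
1.35^-0.18 = 0.9474
Denominator = 1.37 × 1.554 × 102.9 × 0.9474 = 207.5
D / 207.5 = 19200 / 207.5 = 92.53
d = 92.53^(1/0.74) = 92.53^1.3514 = 454.2 m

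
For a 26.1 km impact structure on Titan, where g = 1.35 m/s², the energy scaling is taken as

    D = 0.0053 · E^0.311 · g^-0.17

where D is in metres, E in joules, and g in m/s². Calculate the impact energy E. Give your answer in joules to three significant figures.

Rearranging: E = [D / (0.0053 · g^-0.17)]^(1/0.311).
D = 26100 m.
g^-0.17 = 1.35^-0.17 = 0.9503
D / (0.0053 × 0.9503) = 26100 / (5.037 × 10^-3) = 5.182 × 10^6
E = (5.182 × 10^6)^3.2154 = 3.889 × 10^21 J

E ≈ 3.89 × 10^21 J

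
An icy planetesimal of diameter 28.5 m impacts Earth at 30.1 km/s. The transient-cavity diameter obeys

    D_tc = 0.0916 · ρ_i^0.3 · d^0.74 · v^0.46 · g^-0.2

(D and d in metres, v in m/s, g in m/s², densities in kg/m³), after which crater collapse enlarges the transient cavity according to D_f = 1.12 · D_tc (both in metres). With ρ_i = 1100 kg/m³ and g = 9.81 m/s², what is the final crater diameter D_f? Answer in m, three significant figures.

D_f ≈ 728 m

v = 30100 m/s.
ρ_i^0.3 = 1100^0.3 = 8.174
d^0.74 = 28.5^0.74 = 11.93
v^0.46 = 30100^0.46 = 114.9
g^-0.2 = 9.81^-0.2 = 0.6334
D_tc = 0.0916 × 8.174 × 11.93 × 114.9 × 0.6334 = 650.1 m
D_f = 1.12 × 650.1 = 728.1 m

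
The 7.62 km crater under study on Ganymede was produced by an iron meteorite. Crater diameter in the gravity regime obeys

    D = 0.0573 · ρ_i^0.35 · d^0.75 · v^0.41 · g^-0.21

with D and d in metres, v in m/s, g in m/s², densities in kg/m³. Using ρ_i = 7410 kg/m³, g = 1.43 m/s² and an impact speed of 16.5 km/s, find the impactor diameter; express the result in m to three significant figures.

d ≈ 580 m

Rearranging for d: d = [D / (0.0573 · 7410^0.35 · 16500^0.41 · 1.43^-0.21)]^(1/0.75).
D = 7620 m.
7410^0.35 = 22.62
16500^0.41 = 53.60
1.43^-0.21 = 0.9276
Denominator = 0.0573 × 22.62 × 53.60 × 0.9276 = 64.44
D / 64.44 = 7620 / 64.44 = 118.2
d = 118.2^(1/0.75) = 118.2^1.3333 = 580.0 m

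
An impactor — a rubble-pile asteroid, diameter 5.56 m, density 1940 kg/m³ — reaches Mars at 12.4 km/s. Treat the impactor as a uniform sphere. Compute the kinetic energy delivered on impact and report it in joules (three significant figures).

E ≈ 1.34 × 10^13 J

v = 12400 m/s.
Mass m = (π/6) ρ d³ = (π/6) × 1940 × (5.56)³ = 1.746 × 10^5 kg
E = ½ m v² = 0.5 × 1.746 × 10^5 × (12400)² = 1.342 × 10^13 J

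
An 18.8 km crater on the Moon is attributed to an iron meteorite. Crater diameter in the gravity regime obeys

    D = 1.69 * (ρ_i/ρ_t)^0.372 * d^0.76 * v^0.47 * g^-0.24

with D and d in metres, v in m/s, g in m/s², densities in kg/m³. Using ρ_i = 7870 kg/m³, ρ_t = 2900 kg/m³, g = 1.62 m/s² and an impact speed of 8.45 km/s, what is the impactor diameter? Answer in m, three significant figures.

d ≈ 562 m

Rearranging for d: d = [D / (1.69 · (7870/2900)^0.372 · 8450^0.47 · 1.62^-0.24)]^(1/0.76).
D = 18800 m.
(7870/2900)^0.372 = 1.450
8450^0.47 = 70.08
1.62^-0.24 = 0.8907
Denominator = 1.69 × 1.450 × 70.08 × 0.8907 = 153.0
D / 153.0 = 18800 / 153.0 = 122.9
d = 122.9^(1/0.76) = 122.9^1.3158 = 561.6 m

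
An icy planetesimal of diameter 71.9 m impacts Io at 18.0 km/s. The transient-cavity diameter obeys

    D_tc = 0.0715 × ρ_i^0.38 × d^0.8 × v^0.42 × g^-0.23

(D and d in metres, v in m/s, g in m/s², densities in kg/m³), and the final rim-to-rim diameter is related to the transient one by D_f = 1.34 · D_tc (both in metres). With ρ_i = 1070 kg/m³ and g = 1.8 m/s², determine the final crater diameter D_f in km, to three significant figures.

v = 18000 m/s.
ρ_i^0.38 = 1070^0.38 = 14.16
d^0.8 = 71.9^0.8 = 30.58
v^0.42 = 18000^0.42 = 61.27
g^-0.23 = 1.8^-0.23 = 0.8735
D_tc = 0.0715 × 14.16 × 30.58 × 61.27 × 0.8735 = 1657 m
D_f = 1.34 × 1657 = 2220 m
     = 2.220 km

D_f ≈ 2.22 km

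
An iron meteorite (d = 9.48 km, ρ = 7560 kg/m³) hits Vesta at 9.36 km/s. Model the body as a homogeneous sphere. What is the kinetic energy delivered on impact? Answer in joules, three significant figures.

E ≈ 1.48 × 10^23 J

d = 9480 m; v = 9360 m/s.
Mass m = (π/6) ρ d³ = (π/6) × 7560 × (9480)³ = 3.372 × 10^15 kg
E = ½ m v² = 0.5 × 3.372 × 10^15 × (9360)² = 1.477 × 10^23 J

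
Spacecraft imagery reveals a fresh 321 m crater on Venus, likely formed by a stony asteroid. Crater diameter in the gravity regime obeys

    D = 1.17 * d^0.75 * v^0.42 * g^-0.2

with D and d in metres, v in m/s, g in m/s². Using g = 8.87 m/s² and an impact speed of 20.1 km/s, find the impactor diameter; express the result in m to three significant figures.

Rearranging for d: d = [D / (1.17 · 20100^0.42 · 8.87^-0.2)]^(1/0.75).
20100^0.42 = 64.17
8.87^-0.2 = 0.6463
Denominator = 1.17 × 64.17 × 0.6463 = 48.52
D / 48.52 = 321 / 48.52 = 6.616
d = 6.616^(1/0.75) = 6.616^1.3333 = 12.42 m

d ≈ 12.4 m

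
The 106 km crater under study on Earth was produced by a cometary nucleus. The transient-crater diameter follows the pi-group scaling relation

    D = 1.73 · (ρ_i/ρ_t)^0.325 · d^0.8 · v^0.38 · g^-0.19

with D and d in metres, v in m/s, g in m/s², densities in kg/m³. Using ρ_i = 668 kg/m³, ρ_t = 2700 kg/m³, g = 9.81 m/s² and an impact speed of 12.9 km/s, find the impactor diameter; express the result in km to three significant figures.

Rearranging for d: d = [D / (1.73 · (668/2700)^0.325 · 12900^0.38 · 9.81^-0.19)]^(1/0.8).
D = 106000 m.
(668/2700)^0.325 = 0.6351
12900^0.38 = 36.48
9.81^-0.19 = 0.6480
Denominator = 1.73 × 0.6351 × 36.48 × 0.6480 = 25.97
D / 25.97 = 106000 / 25.97 = 4082
d = 4082^(1/0.8) = 4082^1.25 = 32628 m

d ≈ 32.6 km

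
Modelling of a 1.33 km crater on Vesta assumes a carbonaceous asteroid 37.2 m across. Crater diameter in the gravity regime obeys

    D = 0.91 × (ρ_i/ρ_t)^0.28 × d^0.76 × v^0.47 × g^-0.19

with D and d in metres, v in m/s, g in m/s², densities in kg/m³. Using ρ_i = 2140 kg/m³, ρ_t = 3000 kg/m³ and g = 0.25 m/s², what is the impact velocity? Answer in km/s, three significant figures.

Rearranging for v: v = [D / (0.91 · (2140/3000)^0.28 · 37.2^0.76 · 0.25^-0.19)]^(1/0.47).
D = 1330 m.
(2140/3000)^0.28 = 0.9097
37.2^0.76 = 15.62
0.25^-0.19 = 1.301
Denominator = 0.91 × 0.9097 × 15.62 × 1.301 = 16.82
D / 16.82 = 1330 / 16.82 = 79.07
v = 79.07^(1/0.47) = 79.07^2.1277 = 10924 m/s

v ≈ 10.9 km/s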